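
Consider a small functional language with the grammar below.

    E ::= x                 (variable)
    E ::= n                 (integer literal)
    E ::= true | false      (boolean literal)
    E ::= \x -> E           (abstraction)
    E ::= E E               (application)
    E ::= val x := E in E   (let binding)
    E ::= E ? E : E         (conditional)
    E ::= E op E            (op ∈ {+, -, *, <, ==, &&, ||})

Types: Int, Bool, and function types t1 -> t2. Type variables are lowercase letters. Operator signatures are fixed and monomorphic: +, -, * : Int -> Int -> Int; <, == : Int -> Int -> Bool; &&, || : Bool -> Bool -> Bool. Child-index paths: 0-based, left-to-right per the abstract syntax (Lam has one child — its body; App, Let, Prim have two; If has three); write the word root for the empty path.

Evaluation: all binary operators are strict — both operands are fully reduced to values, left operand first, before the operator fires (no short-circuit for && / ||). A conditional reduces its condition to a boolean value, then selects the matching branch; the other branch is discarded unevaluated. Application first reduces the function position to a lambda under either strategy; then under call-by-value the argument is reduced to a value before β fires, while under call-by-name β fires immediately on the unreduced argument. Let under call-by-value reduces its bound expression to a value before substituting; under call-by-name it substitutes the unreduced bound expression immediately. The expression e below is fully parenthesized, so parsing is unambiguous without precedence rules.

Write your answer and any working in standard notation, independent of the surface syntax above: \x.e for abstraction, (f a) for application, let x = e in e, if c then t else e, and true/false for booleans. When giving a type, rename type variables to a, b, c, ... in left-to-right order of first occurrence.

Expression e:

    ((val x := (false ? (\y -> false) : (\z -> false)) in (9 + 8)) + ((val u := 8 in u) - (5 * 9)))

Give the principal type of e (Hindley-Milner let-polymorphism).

Answer: Int

Derivation:
  unify Bool ~ Bool
\y._ : a -> Bool
\z._ : b -> Bool
  unify a -> Bool ~ b -> Bool
  unify a ~ b
  unify Bool ~ Bool
let x : forall. b -> Bool
  unify Int ~ Int
  unify Int ~ Int
  unify Int ~ Int
let u : Int
u : Int
  unify Int ~ Int
  unify Int ~ Int
  unify Int ~ Int
  unify Int ~ Int
  unify Int ~ Int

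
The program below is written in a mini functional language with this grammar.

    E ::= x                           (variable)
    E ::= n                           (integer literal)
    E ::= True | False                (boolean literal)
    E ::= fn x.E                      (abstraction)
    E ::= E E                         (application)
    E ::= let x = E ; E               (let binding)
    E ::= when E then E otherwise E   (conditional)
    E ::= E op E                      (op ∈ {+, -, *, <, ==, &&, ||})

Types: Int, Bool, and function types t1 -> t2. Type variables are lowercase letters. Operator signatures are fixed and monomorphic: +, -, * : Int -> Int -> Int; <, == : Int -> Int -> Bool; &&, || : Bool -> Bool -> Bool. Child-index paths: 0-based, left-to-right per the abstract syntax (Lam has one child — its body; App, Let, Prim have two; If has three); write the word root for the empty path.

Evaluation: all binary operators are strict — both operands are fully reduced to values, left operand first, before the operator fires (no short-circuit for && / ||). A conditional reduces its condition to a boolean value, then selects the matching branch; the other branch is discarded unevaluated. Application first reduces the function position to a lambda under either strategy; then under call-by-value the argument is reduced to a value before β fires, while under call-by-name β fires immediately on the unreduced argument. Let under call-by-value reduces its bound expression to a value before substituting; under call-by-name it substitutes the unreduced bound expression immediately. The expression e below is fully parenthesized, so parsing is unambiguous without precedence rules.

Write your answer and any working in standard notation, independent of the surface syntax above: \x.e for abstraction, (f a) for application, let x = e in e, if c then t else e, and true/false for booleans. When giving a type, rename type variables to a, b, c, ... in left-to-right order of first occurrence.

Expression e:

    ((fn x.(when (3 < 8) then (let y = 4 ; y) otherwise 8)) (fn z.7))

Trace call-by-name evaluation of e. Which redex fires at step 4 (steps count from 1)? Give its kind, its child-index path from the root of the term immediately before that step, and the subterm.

Answer: let at root : (let y = 4 in y)

Working:
step 0: ((\x.(if (3 < 8) then (let y = 4 in y) else 8)) (\z.7))
step 1: [beta@root] (if (3 < 8) then (let y = 4 in y) else 8)
step 2: [delta@0] (if true then (let y = 4 in y) else 8)
step 3: [if@root] (let y = 4 in y)
step 4: [let@root] 4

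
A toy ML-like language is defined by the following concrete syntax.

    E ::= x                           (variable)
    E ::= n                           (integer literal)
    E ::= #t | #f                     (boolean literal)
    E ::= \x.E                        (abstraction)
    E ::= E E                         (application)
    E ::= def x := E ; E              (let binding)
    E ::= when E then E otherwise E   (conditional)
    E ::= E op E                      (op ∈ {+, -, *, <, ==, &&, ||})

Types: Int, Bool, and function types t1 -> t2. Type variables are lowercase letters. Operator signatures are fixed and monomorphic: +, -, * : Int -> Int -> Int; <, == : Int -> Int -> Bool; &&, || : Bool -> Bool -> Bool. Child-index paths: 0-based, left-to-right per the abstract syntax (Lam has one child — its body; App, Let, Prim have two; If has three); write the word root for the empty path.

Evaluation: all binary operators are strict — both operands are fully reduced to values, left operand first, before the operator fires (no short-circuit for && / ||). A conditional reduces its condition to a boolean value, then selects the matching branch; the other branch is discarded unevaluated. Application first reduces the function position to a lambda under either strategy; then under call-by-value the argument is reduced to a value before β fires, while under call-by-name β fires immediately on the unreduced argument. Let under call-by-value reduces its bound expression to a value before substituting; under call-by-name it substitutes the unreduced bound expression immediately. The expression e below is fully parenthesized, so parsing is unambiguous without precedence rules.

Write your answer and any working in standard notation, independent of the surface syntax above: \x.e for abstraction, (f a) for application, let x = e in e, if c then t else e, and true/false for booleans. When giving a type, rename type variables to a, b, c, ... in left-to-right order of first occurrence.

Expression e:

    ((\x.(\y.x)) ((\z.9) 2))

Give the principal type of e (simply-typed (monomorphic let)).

Working:
x : a
\y._ : b -> a
\x._ : a -> b -> a
\z._ : c -> Int
  unify c -> Int ~ Int -> d
  unify c ~ Int
  unify Int ~ d
_ _ : Int
  unify a -> b -> a ~ Int -> e
  unify a ~ Int
  unify b -> Int ~ e
_ _ : b -> Int

Answer: a -> Int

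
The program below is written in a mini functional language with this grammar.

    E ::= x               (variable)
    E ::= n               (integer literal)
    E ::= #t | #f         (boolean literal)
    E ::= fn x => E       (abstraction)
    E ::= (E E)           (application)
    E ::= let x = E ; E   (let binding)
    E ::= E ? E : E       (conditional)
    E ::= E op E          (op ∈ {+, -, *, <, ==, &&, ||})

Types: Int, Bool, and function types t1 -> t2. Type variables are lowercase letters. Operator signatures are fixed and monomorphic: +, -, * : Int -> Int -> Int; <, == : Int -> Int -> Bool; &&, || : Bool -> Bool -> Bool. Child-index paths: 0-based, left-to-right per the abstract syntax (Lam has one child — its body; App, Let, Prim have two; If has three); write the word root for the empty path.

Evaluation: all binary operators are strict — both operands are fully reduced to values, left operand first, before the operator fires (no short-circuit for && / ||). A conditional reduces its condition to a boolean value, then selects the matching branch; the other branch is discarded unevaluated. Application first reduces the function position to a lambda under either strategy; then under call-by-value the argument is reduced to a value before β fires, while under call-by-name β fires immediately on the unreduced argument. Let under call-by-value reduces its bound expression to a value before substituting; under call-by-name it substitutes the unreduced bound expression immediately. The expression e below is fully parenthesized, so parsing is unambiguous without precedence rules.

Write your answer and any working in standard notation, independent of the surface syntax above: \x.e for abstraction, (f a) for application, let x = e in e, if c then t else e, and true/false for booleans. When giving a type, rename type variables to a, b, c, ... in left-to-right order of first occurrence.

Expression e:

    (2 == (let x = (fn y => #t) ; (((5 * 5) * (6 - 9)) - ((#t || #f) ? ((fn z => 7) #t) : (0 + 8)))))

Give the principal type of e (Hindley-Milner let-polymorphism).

Derivation:
  unify Int ~ Int
\y._ : a -> Bool
let x : forall. a -> Bool
  unify Int ~ Int
  unify Int ~ Int
  unify Int ~ Int
  unify Int ~ Int
  unify Int ~ Int
  unify Int ~ Int
  unify Int ~ Int
  unify Bool ~ Bool
  unify Bool ~ Bool
  unify Bool ~ Bool
\z._ : b -> Int
  unify b -> Int ~ Bool -> c
  unify b ~ Bool
  unify Int ~ c
_ _ : Int
  unify Int ~ Int
  unify Int ~ Int
  unify Int ~ Int
  unify Int ~ Int
  unify Int ~ Int

Answer: Bool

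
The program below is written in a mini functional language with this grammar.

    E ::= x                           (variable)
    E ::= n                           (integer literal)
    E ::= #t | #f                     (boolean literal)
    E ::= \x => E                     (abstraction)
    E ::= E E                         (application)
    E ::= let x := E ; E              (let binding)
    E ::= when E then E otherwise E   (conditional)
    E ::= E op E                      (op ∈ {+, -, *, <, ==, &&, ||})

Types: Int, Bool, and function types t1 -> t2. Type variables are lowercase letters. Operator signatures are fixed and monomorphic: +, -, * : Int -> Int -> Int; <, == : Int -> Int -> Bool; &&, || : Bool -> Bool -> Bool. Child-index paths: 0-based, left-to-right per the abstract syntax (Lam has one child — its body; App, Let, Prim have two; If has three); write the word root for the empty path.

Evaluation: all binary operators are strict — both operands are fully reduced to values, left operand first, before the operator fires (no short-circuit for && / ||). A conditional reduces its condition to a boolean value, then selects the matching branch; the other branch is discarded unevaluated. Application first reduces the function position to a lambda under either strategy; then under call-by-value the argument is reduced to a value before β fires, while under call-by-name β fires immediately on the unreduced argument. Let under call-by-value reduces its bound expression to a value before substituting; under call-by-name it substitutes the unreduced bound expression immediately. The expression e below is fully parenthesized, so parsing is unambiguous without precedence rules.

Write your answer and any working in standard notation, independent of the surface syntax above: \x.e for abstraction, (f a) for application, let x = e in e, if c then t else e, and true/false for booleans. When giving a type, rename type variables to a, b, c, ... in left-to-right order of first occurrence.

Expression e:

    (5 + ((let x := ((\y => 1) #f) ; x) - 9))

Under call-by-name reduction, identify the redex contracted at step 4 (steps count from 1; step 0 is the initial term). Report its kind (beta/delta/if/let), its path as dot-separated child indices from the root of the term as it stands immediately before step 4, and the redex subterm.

Derivation:
step 0: (5 + ((let x = ((\y.1) false) in x) - 9))
step 1: [let@1.0] (5 + (((\y.1) false) - 9))
step 2: [beta@1.0] (5 + (1 - 9))
step 3: [delta@1] (5 + -8)
step 4: [delta@root] -3

Answer: delta at root : (5 + -8)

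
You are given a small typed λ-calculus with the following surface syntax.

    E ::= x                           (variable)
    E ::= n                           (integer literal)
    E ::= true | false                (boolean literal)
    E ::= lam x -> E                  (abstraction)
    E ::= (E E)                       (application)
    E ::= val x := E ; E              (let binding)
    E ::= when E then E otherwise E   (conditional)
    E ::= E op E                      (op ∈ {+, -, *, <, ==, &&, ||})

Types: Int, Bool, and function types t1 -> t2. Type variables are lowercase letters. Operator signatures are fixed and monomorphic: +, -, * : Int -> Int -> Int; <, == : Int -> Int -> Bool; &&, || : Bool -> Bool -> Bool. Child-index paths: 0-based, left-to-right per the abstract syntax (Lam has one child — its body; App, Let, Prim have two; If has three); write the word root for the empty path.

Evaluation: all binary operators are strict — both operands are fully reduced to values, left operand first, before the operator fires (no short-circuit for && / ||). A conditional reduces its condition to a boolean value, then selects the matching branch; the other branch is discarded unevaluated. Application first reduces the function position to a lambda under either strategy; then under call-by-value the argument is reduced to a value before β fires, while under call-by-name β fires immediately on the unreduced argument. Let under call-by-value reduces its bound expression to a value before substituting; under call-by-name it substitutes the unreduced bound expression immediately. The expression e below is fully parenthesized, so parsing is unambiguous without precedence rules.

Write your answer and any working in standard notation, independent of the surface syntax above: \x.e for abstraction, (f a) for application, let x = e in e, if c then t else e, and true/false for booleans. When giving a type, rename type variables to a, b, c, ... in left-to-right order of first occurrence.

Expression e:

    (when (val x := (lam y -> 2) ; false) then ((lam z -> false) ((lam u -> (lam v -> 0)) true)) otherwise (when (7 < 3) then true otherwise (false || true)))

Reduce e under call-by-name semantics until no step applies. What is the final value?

Trace:
step 0: (if (let x = (\y.2) in false) then ((\z.false) ((\u.(\v.0)) true)) else (if (7 < 3) then true else (false || true)))
step 1: [let@0] (if false then ((\z.false) ((\u.(\v.0)) true)) else (if (7 < 3) then true else (false || true)))
step 2: [if@root] (if (7 < 3) then true else (false || true))
step 3: [delta@0] (if false then true else (false || true))
step 4: [if@root] (false || true)
step 5: [delta@root] true

Answer: true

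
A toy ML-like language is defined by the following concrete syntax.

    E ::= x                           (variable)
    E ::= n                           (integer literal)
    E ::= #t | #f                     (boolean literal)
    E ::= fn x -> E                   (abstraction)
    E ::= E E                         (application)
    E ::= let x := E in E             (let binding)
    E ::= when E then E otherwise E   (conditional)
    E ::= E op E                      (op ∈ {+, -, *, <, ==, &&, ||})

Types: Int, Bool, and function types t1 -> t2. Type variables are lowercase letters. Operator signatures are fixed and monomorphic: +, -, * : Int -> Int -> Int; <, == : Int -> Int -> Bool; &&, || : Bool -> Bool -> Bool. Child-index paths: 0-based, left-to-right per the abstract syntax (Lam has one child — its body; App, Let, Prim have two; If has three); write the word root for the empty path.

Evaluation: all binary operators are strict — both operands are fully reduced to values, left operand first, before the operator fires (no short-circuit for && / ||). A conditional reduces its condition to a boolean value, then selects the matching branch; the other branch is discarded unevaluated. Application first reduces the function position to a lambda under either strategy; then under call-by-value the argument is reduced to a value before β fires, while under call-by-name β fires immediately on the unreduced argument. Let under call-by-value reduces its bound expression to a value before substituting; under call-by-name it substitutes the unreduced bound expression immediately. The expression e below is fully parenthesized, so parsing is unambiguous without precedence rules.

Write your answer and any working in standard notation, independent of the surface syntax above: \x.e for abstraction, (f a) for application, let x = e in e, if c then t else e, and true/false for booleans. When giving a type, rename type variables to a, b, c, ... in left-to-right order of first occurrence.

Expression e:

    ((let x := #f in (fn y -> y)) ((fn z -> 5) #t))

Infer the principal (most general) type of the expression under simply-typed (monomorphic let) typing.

Derivation:
let x : Bool
y : a
\y._ : a -> a
\z._ : b -> Int
  unify b -> Int ~ Bool -> c
  unify b ~ Bool
  unify Int ~ c
_ _ : Int
  unify a -> a ~ Int -> d
  unify a ~ Int
  unify Int ~ d
_ _ : Int

Answer: Int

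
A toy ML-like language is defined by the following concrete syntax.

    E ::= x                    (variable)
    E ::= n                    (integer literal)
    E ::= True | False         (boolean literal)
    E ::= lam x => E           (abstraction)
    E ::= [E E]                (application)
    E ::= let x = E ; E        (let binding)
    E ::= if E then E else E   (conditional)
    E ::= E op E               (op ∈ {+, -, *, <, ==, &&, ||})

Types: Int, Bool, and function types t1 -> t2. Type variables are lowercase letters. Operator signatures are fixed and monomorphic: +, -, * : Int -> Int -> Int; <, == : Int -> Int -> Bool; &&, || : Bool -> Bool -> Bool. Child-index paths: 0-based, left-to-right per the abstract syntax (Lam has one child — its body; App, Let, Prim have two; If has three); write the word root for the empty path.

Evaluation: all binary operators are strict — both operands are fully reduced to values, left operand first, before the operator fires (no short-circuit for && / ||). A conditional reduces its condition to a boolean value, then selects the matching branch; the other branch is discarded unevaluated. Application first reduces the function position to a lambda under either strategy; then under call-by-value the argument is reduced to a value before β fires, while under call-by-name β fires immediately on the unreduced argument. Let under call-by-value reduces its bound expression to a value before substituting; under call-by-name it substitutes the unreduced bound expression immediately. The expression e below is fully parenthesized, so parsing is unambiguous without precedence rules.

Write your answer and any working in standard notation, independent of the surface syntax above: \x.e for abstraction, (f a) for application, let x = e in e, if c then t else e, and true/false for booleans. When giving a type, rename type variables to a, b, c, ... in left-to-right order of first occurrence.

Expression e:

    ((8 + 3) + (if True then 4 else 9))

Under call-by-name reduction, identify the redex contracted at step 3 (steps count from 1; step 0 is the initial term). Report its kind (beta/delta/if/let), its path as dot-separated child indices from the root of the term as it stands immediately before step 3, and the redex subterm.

Trace:
step 0: ((8 + 3) + (if true then 4 else 9))
step 1: [delta@0] (11 + (if true then 4 else 9))
step 2: [if@1] (11 + 4)
step 3: [delta@root] 15

Answer: delta at root : (11 + 4)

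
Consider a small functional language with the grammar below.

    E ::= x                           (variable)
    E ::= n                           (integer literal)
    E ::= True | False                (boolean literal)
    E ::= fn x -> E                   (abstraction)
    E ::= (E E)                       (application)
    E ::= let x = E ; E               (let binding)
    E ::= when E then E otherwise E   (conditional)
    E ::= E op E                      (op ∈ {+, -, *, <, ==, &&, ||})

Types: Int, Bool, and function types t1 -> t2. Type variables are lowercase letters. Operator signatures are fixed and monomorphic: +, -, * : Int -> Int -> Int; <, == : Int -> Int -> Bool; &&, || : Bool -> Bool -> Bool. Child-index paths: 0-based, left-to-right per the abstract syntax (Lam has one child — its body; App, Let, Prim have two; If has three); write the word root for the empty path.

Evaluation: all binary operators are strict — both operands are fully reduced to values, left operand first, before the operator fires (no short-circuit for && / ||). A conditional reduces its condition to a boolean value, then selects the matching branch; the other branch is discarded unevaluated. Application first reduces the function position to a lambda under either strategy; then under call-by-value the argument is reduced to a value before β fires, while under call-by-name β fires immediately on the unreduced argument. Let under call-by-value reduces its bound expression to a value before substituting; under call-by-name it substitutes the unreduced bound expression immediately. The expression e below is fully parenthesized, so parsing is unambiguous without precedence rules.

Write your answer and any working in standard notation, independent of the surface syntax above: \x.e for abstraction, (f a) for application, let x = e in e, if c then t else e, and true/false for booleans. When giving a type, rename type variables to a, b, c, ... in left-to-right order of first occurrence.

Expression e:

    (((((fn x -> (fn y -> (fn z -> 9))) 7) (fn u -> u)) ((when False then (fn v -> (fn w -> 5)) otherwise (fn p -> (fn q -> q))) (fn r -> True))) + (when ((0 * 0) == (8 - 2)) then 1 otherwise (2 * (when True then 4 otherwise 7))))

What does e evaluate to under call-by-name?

Working:
step 0: (((((\x.(\y.(\z.9))) 7) (\u.u)) ((if false then (\v.(\w.5)) else (\p.(\q.q))) (\r.true))) + (if ((0 * 0) == (8 - 2)) then 1 else (2 * (if true then 4 else 7))))
step 1: [beta@0.0.0] ((((\y.(\z.9)) (\u.u)) ((if false then (\v.(\w.5)) else (\p.(\q.q))) (\r.true))) + (if ((0 * 0) == (8 - 2)) then 1 else (2 * (if true then 4 else 7))))
step 2: [beta@0.0] (((\z.9) ((if false then (\v.(\w.5)) else (\p.(\q.q))) (\r.true))) + (if ((0 * 0) == (8 - 2)) then 1 else (2 * (if true then 4 else 7))))
step 3: [beta@0] (9 + (if ((0 * 0) == (8 - 2)) then 1 else (2 * (if true then 4 else 7))))
step 4: [delta@1.0.0] (9 + (if (0 == (8 - 2)) then 1 else (2 * (if true then 4 else 7))))
step 5: [delta@1.0.1] (9 + (if (0 == 6) then 1 else (2 * (if true then 4 else 7))))
step 6: [delta@1.0] (9 + (if false then 1 else (2 * (if true then 4 else 7))))
step 7: [if@1] (9 + (2 * (if true then 4 else 7)))
step 8: [if@1.1] (9 + (2 * 4))
step 9: [delta@1] (9 + 8)
step 10: [delta@root] 17

Answer: 17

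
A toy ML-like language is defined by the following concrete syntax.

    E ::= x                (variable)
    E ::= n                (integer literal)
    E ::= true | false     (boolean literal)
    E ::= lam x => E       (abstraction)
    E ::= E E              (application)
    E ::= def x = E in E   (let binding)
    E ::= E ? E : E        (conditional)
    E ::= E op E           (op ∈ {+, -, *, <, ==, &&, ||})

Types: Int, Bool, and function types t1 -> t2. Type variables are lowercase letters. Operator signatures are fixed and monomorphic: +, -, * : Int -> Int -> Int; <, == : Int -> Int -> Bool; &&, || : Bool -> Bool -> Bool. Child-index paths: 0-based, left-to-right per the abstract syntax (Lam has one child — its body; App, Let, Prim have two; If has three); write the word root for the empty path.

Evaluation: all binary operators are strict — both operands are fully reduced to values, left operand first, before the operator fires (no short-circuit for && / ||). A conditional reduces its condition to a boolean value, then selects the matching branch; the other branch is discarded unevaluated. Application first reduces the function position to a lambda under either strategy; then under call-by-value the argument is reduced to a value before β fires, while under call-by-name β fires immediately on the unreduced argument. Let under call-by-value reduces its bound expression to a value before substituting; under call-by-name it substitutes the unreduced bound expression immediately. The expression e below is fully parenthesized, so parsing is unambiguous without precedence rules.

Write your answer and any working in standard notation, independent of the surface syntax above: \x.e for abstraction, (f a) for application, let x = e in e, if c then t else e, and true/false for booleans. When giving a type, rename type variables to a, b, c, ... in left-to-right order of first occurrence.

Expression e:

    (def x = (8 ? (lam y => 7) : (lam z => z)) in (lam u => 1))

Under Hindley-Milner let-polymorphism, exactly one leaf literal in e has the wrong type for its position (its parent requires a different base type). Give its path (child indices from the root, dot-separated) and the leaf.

Answer: 0.0 : 8

Working:
  unify Int ~ Bool
  FAIL: mismatch Int ~ Bool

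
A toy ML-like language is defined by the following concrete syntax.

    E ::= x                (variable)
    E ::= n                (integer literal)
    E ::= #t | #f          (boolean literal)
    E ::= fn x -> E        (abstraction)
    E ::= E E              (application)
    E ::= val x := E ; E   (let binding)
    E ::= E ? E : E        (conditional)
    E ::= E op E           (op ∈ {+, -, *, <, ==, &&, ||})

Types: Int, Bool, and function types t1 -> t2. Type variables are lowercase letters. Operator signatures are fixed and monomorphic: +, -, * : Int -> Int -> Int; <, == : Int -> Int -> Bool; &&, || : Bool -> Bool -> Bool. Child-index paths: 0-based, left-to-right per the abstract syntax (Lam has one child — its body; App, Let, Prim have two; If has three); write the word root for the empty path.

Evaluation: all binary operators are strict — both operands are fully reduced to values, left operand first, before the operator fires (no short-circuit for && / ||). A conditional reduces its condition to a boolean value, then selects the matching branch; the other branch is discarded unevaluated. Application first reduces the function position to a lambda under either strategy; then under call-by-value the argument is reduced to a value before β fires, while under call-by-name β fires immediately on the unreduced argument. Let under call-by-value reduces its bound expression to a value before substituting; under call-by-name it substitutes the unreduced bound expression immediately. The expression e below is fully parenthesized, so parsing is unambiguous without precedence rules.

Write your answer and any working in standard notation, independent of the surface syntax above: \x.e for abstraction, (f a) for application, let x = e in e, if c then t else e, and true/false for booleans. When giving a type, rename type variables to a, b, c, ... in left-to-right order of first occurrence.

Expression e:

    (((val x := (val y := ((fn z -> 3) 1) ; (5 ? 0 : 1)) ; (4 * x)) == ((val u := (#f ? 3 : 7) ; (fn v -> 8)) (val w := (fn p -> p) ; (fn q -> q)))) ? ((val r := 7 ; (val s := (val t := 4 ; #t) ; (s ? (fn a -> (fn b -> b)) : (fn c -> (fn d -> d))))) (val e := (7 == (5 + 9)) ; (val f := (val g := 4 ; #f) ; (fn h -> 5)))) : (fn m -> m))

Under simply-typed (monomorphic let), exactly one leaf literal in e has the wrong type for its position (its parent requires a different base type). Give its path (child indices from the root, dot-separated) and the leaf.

Answer: 0.0.0.1.0 : 5

Derivation:
\z._ : a -> Int
  unify a -> Int ~ Int -> b
  unify a ~ Int
  unify Int ~ b
_ _ : Int
let y : Int
  unify Int ~ Bool
  FAIL: mismatch Int ~ Bool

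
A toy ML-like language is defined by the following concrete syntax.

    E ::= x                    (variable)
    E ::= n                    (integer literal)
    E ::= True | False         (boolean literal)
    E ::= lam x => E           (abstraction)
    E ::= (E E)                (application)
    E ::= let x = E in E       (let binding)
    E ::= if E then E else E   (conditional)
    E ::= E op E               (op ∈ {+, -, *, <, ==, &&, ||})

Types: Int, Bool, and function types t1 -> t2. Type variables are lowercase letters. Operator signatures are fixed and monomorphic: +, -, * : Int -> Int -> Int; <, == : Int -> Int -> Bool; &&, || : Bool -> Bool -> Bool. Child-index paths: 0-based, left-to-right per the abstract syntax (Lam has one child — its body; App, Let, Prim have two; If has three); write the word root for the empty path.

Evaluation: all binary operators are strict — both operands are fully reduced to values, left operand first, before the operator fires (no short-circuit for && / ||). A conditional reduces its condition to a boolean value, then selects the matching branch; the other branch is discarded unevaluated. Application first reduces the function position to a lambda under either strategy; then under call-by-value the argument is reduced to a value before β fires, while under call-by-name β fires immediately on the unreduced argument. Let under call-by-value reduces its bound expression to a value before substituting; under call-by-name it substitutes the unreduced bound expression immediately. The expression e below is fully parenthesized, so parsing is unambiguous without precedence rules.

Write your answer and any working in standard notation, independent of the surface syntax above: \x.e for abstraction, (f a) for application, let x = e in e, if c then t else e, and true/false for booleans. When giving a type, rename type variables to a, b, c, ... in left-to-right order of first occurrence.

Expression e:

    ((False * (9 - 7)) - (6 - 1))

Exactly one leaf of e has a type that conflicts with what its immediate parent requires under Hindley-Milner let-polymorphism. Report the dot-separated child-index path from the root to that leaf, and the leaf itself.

Trace:
  unify Bool ~ Int
  FAIL: mismatch Bool ~ Int

Answer: 0.0 : false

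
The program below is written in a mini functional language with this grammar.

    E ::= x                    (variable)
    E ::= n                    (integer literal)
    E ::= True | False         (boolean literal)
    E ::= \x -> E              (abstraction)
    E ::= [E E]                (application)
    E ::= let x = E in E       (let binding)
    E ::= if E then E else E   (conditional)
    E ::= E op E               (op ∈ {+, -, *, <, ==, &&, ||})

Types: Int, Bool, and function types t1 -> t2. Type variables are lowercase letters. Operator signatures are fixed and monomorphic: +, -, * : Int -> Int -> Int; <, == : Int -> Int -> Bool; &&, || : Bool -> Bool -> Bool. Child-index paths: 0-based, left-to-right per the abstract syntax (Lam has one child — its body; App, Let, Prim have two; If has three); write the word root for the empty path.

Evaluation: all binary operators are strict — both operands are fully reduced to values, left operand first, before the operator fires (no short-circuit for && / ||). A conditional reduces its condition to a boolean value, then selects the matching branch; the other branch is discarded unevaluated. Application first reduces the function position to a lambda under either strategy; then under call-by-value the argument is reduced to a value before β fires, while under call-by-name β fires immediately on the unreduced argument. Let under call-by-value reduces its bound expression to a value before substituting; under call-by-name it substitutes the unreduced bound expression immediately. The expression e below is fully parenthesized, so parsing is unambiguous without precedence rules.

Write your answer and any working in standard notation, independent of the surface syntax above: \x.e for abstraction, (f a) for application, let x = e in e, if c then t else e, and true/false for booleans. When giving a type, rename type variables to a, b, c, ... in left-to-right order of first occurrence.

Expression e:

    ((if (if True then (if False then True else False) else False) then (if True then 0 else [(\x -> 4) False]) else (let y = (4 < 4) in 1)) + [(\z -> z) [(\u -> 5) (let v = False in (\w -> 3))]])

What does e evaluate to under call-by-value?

Answer: 6

Working:
step 0: ((if (if true then (if false then true else false) else false) then (if true then 0 else ((\x.4) false)) else (let y = (4 < 4) in 1)) + ((\z.z) ((\u.5) (let v = false in (\w.3)))))
step 1: [if@0.0] ((if (if false then true else false) then (if true then 0 else ((\x.4) false)) else (let y = (4 < 4) in 1)) + ((\z.z) ((\u.5) (let v = false in (\w.3)))))
step 2: [if@0.0] ((if false then (if true then 0 else ((\x.4) false)) else (let y = (4 < 4) in 1)) + ((\z.z) ((\u.5) (let v = false in (\w.3)))))
step 3: [if@0] ((let y = (4 < 4) in 1) + ((\z.z) ((\u.5) (let v = false in (\w.3)))))
step 4: [delta@0.0] ((let y = false in 1) + ((\z.z) ((\u.5) (let v = false in (\w.3)))))
step 5: [let@0] (1 + ((\z.z) ((\u.5) (let v = false in (\w.3)))))
step 6: [let@1.1.1] (1 + ((\z.z) ((\u.5) (\w.3))))
step 7: [beta@1.1] (1 + ((\z.z) 5))
step 8: [beta@1] (1 + 5)
step 9: [delta@root] 6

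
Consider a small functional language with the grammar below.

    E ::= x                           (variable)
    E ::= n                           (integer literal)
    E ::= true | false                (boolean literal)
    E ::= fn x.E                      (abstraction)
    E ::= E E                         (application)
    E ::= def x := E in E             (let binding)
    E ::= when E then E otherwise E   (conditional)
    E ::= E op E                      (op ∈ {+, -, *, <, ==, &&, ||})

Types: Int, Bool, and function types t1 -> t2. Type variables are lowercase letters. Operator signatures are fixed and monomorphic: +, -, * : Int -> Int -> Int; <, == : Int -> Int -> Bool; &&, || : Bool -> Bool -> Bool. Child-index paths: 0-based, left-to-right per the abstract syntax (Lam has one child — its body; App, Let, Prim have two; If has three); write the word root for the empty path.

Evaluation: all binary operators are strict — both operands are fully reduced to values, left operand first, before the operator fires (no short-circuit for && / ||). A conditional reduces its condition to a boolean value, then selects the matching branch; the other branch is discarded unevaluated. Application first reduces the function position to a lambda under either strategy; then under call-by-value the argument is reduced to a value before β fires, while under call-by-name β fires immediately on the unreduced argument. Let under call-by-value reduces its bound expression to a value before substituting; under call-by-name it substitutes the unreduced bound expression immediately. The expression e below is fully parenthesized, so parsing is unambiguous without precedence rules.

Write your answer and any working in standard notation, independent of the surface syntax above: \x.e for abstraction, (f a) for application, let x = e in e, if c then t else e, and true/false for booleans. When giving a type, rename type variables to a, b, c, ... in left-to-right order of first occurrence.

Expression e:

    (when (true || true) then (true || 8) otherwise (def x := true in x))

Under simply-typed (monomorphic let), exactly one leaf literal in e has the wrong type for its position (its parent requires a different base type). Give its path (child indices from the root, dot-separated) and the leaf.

Trace:
  unify Bool ~ Bool
  unify Bool ~ Bool
  unify Bool ~ Bool
  unify Bool ~ Bool
  unify Int ~ Bool
  FAIL: mismatch Int ~ Bool

Answer: 1.1 : 8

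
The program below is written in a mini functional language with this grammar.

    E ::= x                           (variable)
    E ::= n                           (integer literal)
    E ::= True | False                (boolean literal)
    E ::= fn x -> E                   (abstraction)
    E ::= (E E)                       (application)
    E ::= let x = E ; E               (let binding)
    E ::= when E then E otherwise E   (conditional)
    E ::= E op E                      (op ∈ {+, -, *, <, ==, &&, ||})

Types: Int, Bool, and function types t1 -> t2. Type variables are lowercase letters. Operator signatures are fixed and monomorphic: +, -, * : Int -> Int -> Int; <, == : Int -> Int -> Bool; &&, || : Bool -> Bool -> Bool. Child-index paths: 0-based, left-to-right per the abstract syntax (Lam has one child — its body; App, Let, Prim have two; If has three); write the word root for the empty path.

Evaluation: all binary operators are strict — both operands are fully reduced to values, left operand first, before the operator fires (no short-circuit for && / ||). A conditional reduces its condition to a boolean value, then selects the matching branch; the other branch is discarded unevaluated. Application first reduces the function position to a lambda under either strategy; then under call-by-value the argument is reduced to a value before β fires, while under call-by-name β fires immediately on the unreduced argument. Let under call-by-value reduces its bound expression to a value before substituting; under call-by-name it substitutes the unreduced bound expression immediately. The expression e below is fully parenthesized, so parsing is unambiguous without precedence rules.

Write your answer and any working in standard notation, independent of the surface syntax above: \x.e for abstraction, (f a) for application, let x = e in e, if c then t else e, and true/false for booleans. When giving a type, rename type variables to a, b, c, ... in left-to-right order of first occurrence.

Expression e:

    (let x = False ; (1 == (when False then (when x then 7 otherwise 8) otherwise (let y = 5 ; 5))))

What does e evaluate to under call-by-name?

Working:
step 0: (let x = false in (1 == (if false then (if x then 7 else 8) else (let y = 5 in 5))))
step 1: [let@root] (1 == (if false then (if false then 7 else 8) else (let y = 5 in 5)))
step 2: [if@1] (1 == (let y = 5 in 5))
step 3: [let@1] (1 == 5)
step 4: [delta@root] false

Answer: false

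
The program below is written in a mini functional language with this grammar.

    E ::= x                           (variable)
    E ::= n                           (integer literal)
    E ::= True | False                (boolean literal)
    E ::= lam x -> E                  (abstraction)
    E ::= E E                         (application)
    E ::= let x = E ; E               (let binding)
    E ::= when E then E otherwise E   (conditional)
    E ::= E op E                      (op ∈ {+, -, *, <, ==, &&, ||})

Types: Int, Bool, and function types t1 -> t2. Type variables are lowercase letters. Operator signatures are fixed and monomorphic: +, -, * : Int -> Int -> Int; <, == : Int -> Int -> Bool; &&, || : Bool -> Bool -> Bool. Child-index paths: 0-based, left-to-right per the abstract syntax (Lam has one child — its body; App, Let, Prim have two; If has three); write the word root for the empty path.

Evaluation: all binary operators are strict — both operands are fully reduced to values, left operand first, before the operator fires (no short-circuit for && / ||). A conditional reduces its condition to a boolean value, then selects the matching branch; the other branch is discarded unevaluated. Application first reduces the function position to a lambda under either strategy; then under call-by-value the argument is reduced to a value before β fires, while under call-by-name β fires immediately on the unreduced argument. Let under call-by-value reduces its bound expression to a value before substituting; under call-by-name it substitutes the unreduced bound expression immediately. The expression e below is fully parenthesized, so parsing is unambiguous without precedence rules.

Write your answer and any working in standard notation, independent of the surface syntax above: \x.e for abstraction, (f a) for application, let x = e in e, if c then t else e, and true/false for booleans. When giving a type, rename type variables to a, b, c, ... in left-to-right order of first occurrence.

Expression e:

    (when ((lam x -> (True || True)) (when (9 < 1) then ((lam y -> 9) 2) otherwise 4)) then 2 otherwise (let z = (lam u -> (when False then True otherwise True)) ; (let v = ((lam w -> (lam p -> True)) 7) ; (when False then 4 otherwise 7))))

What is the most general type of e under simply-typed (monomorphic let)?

Answer: Int

Trace:
  unify Bool ~ Bool
  unify Bool ~ Bool
\x._ : a -> Bool
  unify Int ~ Int
  unify Int ~ Int
  unify Bool ~ Bool
\y._ : b -> Int
  unify b -> Int ~ Int -> c
  unify b ~ Int
  unify Int ~ c
_ _ : Int
  unify Int ~ Int
  unify a -> Bool ~ Int -> d
  unify a ~ Int
  unify Bool ~ d
_ _ : Bool
  unify Bool ~ Bool
  unify Bool ~ Bool
  unify Bool ~ Bool
\u._ : e -> Bool
let z : e -> Bool
\p._ : g -> Bool
\w._ : f -> g -> Bool
  unify f -> g -> Bool ~ Int -> h
  unify f ~ Int
  unify g -> Bool ~ h
_ _ : g -> Bool
let v : g -> Bool
  unify Bool ~ Bool
  unify Int ~ Int
  unify Int ~ Int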